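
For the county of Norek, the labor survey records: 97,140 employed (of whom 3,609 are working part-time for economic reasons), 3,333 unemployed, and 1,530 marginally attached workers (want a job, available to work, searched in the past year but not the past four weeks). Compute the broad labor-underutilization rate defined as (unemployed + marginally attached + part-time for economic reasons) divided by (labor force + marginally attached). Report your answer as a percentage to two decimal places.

Broad underutilization rate ≈ 8.31%.

Labor force = 97,140 + 3,333 = 100,473.
Numerator = 3,333 + 1,530 + 3,609 = 8,472.
Denominator = 100,473 + 1,530 = 102,003.
Broad rate = 8,472 / 102,003 = 8.31%.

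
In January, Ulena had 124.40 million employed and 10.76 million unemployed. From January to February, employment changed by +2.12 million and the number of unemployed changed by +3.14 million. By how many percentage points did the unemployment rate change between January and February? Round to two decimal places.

January: labor force = 124.40 + 10.76 = 135.16; u = 10.76/135.16 = 7.96%.
February: labor force = 126.52 + 13.90 = 140.42; u = 13.90/140.42 = 9.90%.
Change = 9.90% − 7.96% = +1.94 pp.

The unemployment rate changed by +1.94 percentage points.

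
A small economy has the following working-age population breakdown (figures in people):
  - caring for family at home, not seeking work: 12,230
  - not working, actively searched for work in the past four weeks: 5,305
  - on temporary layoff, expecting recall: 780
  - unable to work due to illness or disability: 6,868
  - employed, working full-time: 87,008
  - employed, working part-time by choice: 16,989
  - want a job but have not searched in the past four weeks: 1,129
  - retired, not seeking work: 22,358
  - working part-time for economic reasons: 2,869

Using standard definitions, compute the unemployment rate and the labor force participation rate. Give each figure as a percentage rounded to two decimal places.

Employed = 87,008 + 16,989 + 2,869 = 106,866 (anyone who worked, including part-time for economic reasons, counts as employed).
Unemployed = 5,305 + 780 = 6,085 (jobless and actively searching, or on temporary layoff).
Labor force = 106,866 + 6,085 = 112,951.
Not in labor force = 12,230 + 6,868 + 1,129 + 22,358 = 42,585 (those not working and not actively searching are outside the labor force — including those who want a job but have given up searching).
Civilian working-age population = 112,951 + 42,585 = 155,536.
Unemployment rate = 6,085 / 112,951 = 5.39%.
Labor force participation rate = 112,951 / 155,536 = 72.62%.

Unemployment rate ≈ 5.39%; labor force participation rate ≈ 72.62%.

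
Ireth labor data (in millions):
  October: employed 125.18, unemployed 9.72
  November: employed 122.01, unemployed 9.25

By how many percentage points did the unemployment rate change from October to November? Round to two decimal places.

The unemployment rate changed by −0.16 percentage points.

October: labor force = 125.18 + 9.72 = 134.90; u = 9.72/134.90 = 7.21%.
November: labor force = 122.01 + 9.25 = 131.26; u = 9.25/131.26 = 7.05%.
Change = 7.05% − 7.21% = −0.16 pp.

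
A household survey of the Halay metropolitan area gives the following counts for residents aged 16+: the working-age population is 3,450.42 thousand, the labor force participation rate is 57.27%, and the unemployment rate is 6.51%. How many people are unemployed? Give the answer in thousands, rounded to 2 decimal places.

About 128.64 thousand are unemployed.

Labor force = 0.5727 × 3,450.42 = 1,976.06 thousand.
Unemployed = 0.0651 × 1,976.06 ≈ 128.64 thousand.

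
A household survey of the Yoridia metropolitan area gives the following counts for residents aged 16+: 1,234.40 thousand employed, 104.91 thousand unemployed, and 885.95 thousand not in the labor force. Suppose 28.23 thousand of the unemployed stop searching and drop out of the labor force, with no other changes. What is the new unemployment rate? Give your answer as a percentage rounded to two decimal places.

Initially, labor force = 1,234.40 + 104.91 = 1,339.31 thousand, so u = 104.91/1,339.31 = 7.83%.
After the change, unemployed and labor force both fall by 28.23 → E = 1,234.40, U = 76.68, labor force = 1,311.08 thousand.
New unemployment rate = 76.68 / 1,311.08 = 5.85%.

New unemployment rate ≈ 5.85%.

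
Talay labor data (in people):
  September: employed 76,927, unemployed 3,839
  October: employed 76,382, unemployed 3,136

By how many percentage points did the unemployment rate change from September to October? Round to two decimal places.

The unemployment rate changed by −0.81 percentage points.

September: labor force = 76,927 + 3,839 = 80,766; u = 3,839/80,766 = 4.75%.
October: labor force = 76,382 + 3,136 = 79,518; u = 3,136/79,518 = 3.94%.
Change = 3.94% − 4.75% = −0.81 pp.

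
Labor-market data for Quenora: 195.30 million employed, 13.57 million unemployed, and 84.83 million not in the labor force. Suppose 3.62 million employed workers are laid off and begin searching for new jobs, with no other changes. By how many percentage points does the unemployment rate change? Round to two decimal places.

Initially, labor force = 195.30 + 13.57 = 208.87 million, so u = 13.57/208.87 = 6.50%.
After the change, employed falls and unemployed rises by 3.62; labor force unchanged → E = 191.68, U = 17.19, labor force = 208.87 million.
New unemployment rate = 17.19 / 208.87 = 8.23%.
Change = 8.23% − 6.50% = +1.73 percentage points.

The unemployment rate changes by +1.73 percentage points.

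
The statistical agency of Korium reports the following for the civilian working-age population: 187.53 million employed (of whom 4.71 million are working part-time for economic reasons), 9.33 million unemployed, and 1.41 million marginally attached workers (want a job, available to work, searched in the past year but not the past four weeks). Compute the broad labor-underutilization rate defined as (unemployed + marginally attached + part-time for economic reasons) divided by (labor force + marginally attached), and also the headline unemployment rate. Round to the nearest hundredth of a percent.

Broad underutilization rate ≈ 7.79%; headline unemployment rate ≈ 4.74%.

Labor force = 187.53 + 9.33 = 196.86 million.
Numerator = 9.33 + 1.41 + 4.71 = 15.45 million.
Denominator = 196.86 + 1.41 = 198.27 million.
Broad rate = 15.45 / 198.27 = 7.79%.
Headline unemployment rate = 9.33 / 196.86 = 4.74%.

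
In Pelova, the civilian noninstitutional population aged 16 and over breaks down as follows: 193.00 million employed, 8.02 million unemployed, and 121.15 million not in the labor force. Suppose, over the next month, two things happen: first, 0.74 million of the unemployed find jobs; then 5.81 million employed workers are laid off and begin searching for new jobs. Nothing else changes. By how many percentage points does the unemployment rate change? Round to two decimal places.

The unemployment rate changes by +2.52 percentage points.

Initially, labor force = 193.00 + 8.02 = 201.02 million, so u = 8.02/201.02 = 3.99%.
After the first change, unemployed falls and employed rises by 0.74; labor force unchanged → E = 193.74, U = 7.28, labor force = 201.02 million.
After the second change, employed falls and unemployed rises by 5.81; labor force unchanged → E = 187.93, U = 13.09, labor force = 201.02 million.
New unemployment rate = 13.09 / 201.02 = 6.51%.
Change = 6.51% − 3.99% = +2.52 percentage points.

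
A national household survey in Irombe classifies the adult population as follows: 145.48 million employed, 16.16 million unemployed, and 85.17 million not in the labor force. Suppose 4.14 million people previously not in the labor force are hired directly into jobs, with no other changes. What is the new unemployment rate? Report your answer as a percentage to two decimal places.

New unemployment rate ≈ 9.75%.

Initially, labor force = 145.48 + 16.16 = 161.64 million, so u = 16.16/161.64 = 10.00%.
After the change, employed and labor force both rise by 4.14; unemployed unchanged → E = 149.62, U = 16.16, labor force = 165.78 million.
New unemployment rate = 16.16 / 165.78 = 9.75%.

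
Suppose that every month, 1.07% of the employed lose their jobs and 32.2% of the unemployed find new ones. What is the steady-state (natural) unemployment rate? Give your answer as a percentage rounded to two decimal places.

At steady state the flows balance: s·E = f·U, so U/(E+U) = s/(s+f).
u* = 1.07 / (1.07 + 32.2) = 1.07 / 33.27 = 3.22%.

Steady-state unemployment rate ≈ 3.22%.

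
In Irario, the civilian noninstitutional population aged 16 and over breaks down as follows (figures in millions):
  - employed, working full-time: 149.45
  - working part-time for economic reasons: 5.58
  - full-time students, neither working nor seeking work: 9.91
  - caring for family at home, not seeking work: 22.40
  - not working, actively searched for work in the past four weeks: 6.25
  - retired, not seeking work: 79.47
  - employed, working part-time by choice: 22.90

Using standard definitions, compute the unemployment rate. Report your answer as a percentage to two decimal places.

Employed = 149.45 + 5.58 + 22.90 = 177.93 million (anyone who worked, including part-time for economic reasons, counts as employed).
Unemployed = 6.25 million.
Labor force = 177.93 + 6.25 = 184.18 million.
Unemployment rate = 6.25 / 184.18 = 3.39%.

Unemployment rate ≈ 3.39%.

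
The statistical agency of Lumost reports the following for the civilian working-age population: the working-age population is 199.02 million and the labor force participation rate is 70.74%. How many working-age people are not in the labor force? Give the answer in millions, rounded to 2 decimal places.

About 58.23 million are not in the labor force.

Share not in the labor force = 1 − 0.7074 = 0.2926.
Not in labor force = 0.2926 × 199.02 ≈ 58.23 million.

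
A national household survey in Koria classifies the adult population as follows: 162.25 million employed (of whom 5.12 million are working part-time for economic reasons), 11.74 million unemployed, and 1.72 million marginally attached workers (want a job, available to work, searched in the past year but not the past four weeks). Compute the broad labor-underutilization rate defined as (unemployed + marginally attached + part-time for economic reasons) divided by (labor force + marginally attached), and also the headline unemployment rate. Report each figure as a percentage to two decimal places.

Labor force = 162.25 + 11.74 = 173.99 million.
Numerator = 11.74 + 1.72 + 5.12 = 18.58 million.
Denominator = 173.99 + 1.72 = 175.71 million.
Broad rate = 18.58 / 175.71 = 10.57%.
Headline unemployment rate = 11.74 / 173.99 = 6.75%.

Broad underutilization rate ≈ 10.57%; headline unemployment rate ≈ 6.75%.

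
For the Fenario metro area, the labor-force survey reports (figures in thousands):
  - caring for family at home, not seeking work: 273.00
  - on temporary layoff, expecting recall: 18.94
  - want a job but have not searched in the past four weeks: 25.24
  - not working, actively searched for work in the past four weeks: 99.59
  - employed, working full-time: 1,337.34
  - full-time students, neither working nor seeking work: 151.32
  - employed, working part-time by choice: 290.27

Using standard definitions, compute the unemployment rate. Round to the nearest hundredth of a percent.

Employed = 1,337.34 + 290.27 = 1,627.61 thousand.
Unemployed = 18.94 + 99.59 = 118.53 thousand (jobless and actively searching, or on temporary layoff).
Labor force = 1,627.61 + 118.53 = 1,746.14 thousand.
Unemployment rate = 118.53 / 1,746.14 = 6.79%.

Unemployment rate ≈ 6.79%.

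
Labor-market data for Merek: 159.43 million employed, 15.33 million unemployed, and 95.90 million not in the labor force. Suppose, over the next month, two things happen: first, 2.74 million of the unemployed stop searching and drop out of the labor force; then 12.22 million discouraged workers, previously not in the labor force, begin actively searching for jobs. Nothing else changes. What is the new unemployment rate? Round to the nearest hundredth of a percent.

Initially, labor force = 159.43 + 15.33 = 174.76 million, so u = 15.33/174.76 = 8.77%.
After the first change, unemployed and labor force both fall by 2.74 → E = 159.43, U = 12.59, labor force = 172.02 million.
After the second change, unemployed and labor force both rise by 12.22 → E = 159.43, U = 24.81, labor force = 184.24 million.
New unemployment rate = 24.81 / 184.24 = 13.47%.

New unemployment rate ≈ 13.47%.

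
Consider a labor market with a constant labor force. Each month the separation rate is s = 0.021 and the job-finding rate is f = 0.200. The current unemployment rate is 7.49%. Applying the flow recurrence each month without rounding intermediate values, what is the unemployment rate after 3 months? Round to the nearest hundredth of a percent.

With a fixed labor force, u_{t+1} = u_t + s·(1−u_t) − f·u_t = u_t·(1−s−f) + s.
Here 1−s−f = 0.779 and s = 0.021.
u_1 = 0.074900 × 0.779 + 0.021 = 0.079347.
u_2 = 0.079347 × 0.779 + 0.021 = 0.082811.
u_3 = 0.082811 × 0.779 + 0.021 = 0.085510.

Unemployment rate after three months ≈ 8.55%.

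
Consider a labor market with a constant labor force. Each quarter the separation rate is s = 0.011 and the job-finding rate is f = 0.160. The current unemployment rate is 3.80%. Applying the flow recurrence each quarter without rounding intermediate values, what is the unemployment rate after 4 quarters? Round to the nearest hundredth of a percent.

With a fixed labor force, u_{t+1} = u_t + s·(1−u_t) − f·u_t = u_t·(1−s−f) + s.
Here 1−s−f = 0.829 and s = 0.011.
u_1 = 0.038000 × 0.829 + 0.011 = 0.042502.
u_2 = 0.042502 × 0.829 + 0.011 = 0.046234.
u_3 = 0.046234 × 0.829 + 0.011 = 0.049328.
u_4 = 0.049328 × 0.829 + 0.011 = 0.051893.

Unemployment rate after four quarters ≈ 5.19%.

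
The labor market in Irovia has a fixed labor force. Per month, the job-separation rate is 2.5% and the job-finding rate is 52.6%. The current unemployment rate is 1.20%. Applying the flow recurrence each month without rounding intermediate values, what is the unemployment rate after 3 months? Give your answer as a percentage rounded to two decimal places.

Unemployment rate after three months ≈ 4.24%.

With a fixed labor force, u_{t+1} = u_t + s·(1−u_t) − f·u_t = u_t·(1−s−f) + s.
Here 1−s−f = 0.449 and s = 0.025.
u_1 = 0.012000 × 0.449 + 0.025 = 0.030388.
u_2 = 0.030388 × 0.449 + 0.025 = 0.038644.
u_3 = 0.038644 × 0.449 + 0.025 = 0.042351.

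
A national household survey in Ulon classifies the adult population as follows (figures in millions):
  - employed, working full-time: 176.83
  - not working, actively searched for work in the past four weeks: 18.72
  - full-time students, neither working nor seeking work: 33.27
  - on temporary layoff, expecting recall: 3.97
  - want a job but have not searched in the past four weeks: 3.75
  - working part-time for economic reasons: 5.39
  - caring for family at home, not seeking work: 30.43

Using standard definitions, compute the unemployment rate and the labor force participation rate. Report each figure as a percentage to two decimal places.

Unemployment rate ≈ 11.07%; labor force participation rate ≈ 75.23%.

Employed = 176.83 + 5.39 = 182.22 million (anyone who worked, including part-time for economic reasons, counts as employed).
Unemployed = 18.72 + 3.97 = 22.69 million (jobless and actively searching, or on temporary layoff).
Labor force = 182.22 + 22.69 = 204.91 million.
Not in labor force = 33.27 + 3.75 + 30.43 = 67.45 million (those not working and not actively searching are outside the labor force — including those who want a job but have given up searching).
Civilian working-age population = 204.91 + 67.45 = 272.36 million.
Unemployment rate = 22.69 / 204.91 = 11.07%.
Labor force participation rate = 204.91 / 272.36 = 75.23%.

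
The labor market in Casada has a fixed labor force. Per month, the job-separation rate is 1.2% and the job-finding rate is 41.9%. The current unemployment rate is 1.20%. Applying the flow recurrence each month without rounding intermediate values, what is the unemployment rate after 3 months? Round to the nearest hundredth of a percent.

Unemployment rate after three months ≈ 2.49%.

With a fixed labor force, u_{t+1} = u_t + s·(1−u_t) − f·u_t = u_t·(1−s−f) + s.
Here 1−s−f = 0.569 and s = 0.012.
u_1 = 0.012000 × 0.569 + 0.012 = 0.018828.
u_2 = 0.018828 × 0.569 + 0.012 = 0.022713.
u_3 = 0.022713 × 0.569 + 0.012 = 0.024924.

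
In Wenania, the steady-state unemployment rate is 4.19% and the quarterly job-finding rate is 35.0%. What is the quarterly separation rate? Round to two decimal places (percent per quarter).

From u* = s/(s+f): s = u·f/(1−u).
s = 0.0419 × 35.0 / (1 − 0.0419) = 1.4665 / 0.9581 ≈ 1.53% per quarter.

Separation rate ≈ 1.53% per quarter.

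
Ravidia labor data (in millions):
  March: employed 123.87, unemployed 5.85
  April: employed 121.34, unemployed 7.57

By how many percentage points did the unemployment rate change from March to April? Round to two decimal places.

March: labor force = 123.87 + 5.85 = 129.72; u = 5.85/129.72 = 4.51%.
April: labor force = 121.34 + 7.57 = 128.91; u = 7.57/128.91 = 5.87%.
Change = 5.87% − 4.51% = +1.36 pp.

The unemployment rate changed by +1.36 percentage points.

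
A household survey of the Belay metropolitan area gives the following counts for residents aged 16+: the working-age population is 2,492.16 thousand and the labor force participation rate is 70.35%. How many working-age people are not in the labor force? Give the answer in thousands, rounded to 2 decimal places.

Share not in the labor force = 1 − 0.7035 = 0.2965.
Not in labor force = 0.2965 × 2,492.16 ≈ 738.93 thousand.

About 738.93 thousand are not in the labor force.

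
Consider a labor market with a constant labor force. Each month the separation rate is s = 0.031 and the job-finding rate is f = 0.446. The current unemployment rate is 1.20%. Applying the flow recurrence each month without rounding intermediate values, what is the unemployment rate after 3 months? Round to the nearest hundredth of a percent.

Unemployment rate after three months ≈ 5.74%.

With a fixed labor force, u_{t+1} = u_t + s·(1−u_t) − f·u_t = u_t·(1−s−f) + s.
Here 1−s−f = 0.523 and s = 0.031.
u_1 = 0.012000 × 0.523 + 0.031 = 0.037276.
u_2 = 0.037276 × 0.523 + 0.031 = 0.050495.
u_3 = 0.050495 × 0.523 + 0.031 = 0.057409.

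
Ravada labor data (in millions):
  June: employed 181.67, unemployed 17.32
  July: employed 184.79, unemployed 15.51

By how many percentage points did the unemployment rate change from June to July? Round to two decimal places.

June: labor force = 181.67 + 17.32 = 198.99; u = 17.32/198.99 = 8.70%.
July: labor force = 184.79 + 15.51 = 200.30; u = 15.51/200.30 = 7.74%.
Change = 7.74% − 8.70% = −0.96 pp.

The unemployment rate changed by −0.96 percentage points.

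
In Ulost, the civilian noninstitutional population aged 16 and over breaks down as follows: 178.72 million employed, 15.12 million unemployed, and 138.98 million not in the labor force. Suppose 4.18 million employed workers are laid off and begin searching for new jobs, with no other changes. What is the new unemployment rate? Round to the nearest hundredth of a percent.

Initially, labor force = 178.72 + 15.12 = 193.84 million, so u = 15.12/193.84 = 7.80%.
After the change, employed falls and unemployed rises by 4.18; labor force unchanged → E = 174.54, U = 19.30, labor force = 193.84 million.
New unemployment rate = 19.30 / 193.84 = 9.96%.

New unemployment rate ≈ 9.96%.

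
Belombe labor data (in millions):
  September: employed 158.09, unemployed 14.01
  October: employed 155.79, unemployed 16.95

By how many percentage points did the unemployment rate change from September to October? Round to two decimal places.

The unemployment rate changed by +1.67 percentage points.

September: labor force = 158.09 + 14.01 = 172.10; u = 14.01/172.10 = 8.14%.
October: labor force = 155.79 + 16.95 = 172.74; u = 16.95/172.74 = 9.81%.
Change = 9.81% − 8.14% = +1.67 pp.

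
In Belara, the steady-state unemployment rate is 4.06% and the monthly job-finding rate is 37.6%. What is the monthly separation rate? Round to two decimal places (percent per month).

Separation rate ≈ 1.59% per month.

From u* = s/(s+f): s = u·f/(1−u).
s = 0.0406 × 37.6 / (1 − 0.0406) = 1.5266 / 0.9594 ≈ 1.59% per month.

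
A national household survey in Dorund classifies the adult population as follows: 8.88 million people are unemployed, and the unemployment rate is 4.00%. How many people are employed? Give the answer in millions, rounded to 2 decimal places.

Labor force = U / u = 8.88 / 0.0400 ≈ 222.00 million.
Employed = labor force − unemployed = 222.00 − 8.88 = 213.12 million.

About 213.12 million are employed.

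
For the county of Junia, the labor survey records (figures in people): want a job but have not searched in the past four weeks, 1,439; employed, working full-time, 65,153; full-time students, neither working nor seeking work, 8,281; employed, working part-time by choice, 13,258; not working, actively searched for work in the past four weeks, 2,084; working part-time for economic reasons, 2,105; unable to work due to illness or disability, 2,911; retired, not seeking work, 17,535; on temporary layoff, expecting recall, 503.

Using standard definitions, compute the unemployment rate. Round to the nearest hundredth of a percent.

Unemployment rate ≈ 3.11%.

Employed = 65,153 + 13,258 + 2,105 = 80,516 (anyone who worked, including part-time for economic reasons, counts as employed).
Unemployed = 2,084 + 503 = 2,587 (jobless and actively searching, or on temporary layoff).
Labor force = 80,516 + 2,587 = 83,103.
Unemployment rate = 2,587 / 83,103 = 3.11%.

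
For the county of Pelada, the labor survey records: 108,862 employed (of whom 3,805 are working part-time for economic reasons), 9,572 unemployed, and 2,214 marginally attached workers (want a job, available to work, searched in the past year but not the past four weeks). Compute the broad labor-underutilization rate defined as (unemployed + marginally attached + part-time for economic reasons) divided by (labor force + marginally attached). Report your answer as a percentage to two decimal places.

Broad underutilization rate ≈ 12.92%.

Labor force = 108,862 + 9,572 = 118,434.
Numerator = 9,572 + 2,214 + 3,805 = 15,591.
Denominator = 118,434 + 2,214 = 120,648.
Broad rate = 15,591 / 120,648 = 12.92%.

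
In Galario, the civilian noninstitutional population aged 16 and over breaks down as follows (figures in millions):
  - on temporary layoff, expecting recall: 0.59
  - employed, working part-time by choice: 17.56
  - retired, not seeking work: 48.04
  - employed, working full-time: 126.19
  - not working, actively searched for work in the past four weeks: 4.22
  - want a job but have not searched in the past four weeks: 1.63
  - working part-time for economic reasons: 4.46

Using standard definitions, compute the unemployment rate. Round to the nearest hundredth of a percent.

Employed = 17.56 + 126.19 + 4.46 = 148.21 million (anyone who worked, including part-time for economic reasons, counts as employed).
Unemployed = 0.59 + 4.22 = 4.81 million (jobless and actively searching, or on temporary layoff).
Labor force = 148.21 + 4.81 = 153.02 million.
Unemployment rate = 4.81 / 153.02 = 3.14%.

Unemployment rate ≈ 3.14%.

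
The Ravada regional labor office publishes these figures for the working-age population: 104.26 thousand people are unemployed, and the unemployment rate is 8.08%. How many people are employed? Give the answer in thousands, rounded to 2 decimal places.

Labor force = U / u = 104.26 / 0.0808 ≈ 1,290.35 thousand.
Employed = labor force − unemployed = 1,290.35 − 104.26 = 1,186.09 thousand.

About 1,186.09 thousand are employed.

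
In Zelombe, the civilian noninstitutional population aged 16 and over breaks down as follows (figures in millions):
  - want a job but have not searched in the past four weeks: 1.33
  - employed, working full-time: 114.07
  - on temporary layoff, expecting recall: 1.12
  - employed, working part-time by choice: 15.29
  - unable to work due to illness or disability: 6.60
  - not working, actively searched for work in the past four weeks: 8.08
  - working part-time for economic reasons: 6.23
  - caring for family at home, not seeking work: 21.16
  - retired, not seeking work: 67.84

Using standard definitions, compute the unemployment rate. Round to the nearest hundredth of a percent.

Unemployment rate ≈ 6.35%.

Employed = 114.07 + 15.29 + 6.23 = 135.59 million (anyone who worked, including part-time for economic reasons, counts as employed).
Unemployed = 1.12 + 8.08 = 9.20 million (jobless and actively searching, or on temporary layoff).
Labor force = 135.59 + 9.20 = 144.79 million.
Unemployment rate = 9.20 / 144.79 = 6.35%.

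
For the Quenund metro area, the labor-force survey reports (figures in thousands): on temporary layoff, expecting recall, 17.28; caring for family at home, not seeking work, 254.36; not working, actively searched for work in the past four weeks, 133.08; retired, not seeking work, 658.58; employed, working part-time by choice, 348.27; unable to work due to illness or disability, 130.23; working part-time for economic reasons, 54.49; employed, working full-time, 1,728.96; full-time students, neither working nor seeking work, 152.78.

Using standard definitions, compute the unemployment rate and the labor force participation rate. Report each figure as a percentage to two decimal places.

Unemployment rate ≈ 6.59%; labor force participation rate ≈ 65.61%.

Employed = 348.27 + 54.49 + 1,728.96 = 2,131.72 thousand (anyone who worked, including part-time for economic reasons, counts as employed).
Unemployed = 17.28 + 133.08 = 150.36 thousand (jobless and actively searching, or on temporary layoff).
Labor force = 2,131.72 + 150.36 = 2,282.08 thousand.
Not in labor force = 254.36 + 658.58 + 130.23 + 152.78 = 1,195.95 thousand (those not working and not actively searching are outside the labor force).
Civilian working-age population = 2,282.08 + 1,195.95 = 3,478.03 thousand.
Unemployment rate = 150.36 / 2,282.08 = 6.59%.
Labor force participation rate = 2,282.08 / 3,478.03 = 65.61%.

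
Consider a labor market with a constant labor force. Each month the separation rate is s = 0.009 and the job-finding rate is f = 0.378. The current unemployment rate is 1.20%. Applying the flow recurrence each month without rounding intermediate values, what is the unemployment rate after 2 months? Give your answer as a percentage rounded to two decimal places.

With a fixed labor force, u_{t+1} = u_t + s·(1−u_t) − f·u_t = u_t·(1−s−f) + s.
Here 1−s−f = 0.613 and s = 0.009.
u_1 = 0.012000 × 0.613 + 0.009 = 0.016356.
u_2 = 0.016356 × 0.613 + 0.009 = 0.019026.

Unemployment rate after two months ≈ 1.90%.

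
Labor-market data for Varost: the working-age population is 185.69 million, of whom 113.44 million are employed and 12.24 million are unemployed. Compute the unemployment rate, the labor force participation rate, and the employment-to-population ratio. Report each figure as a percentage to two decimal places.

Unemployment rate ≈ 9.74%; labor force participation rate ≈ 67.68%; employment-population ratio ≈ 61.09%.

Labor force = employed + unemployed = 113.44 + 12.24 = 125.68 million.
Unemployment rate = 12.24 / 125.68 = 9.74%.
Labor force participation rate = 125.68 / 185.69 = 67.68%.
Employment-population ratio = 113.44 / 185.69 = 61.09%.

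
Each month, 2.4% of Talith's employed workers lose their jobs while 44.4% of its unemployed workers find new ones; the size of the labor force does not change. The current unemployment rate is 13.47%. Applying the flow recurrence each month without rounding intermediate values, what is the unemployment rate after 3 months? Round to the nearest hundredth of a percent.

Unemployment rate after three months ≈ 6.38%.

With a fixed labor force, u_{t+1} = u_t + s·(1−u_t) − f·u_t = u_t·(1−s−f) + s.
Here 1−s−f = 0.532 and s = 0.024.
u_1 = 0.134700 × 0.532 + 0.024 = 0.095660.
u_2 = 0.095660 × 0.532 + 0.024 = 0.074891.
u_3 = 0.074891 × 0.532 + 0.024 = 0.063842.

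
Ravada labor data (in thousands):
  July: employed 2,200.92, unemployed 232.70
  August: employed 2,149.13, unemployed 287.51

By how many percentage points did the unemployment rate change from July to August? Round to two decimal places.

The unemployment rate changed by +2.24 percentage points.

July: labor force = 2,200.92 + 232.70 = 2,433.62; u = 232.70/2,433.62 = 9.56%.
August: labor force = 2,149.13 + 287.51 = 2,436.64; u = 287.51/2,436.64 = 11.80%.
Change = 11.80% − 9.56% = +2.24 pp.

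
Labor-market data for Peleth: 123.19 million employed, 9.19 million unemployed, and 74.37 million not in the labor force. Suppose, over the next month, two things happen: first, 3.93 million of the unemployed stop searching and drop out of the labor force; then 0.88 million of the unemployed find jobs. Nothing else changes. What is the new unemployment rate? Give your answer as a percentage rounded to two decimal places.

New unemployment rate ≈ 3.41%.

Initially, labor force = 123.19 + 9.19 = 132.38 million, so u = 9.19/132.38 = 6.94%.
After the first change, unemployed and labor force both fall by 3.93 → E = 123.19, U = 5.26, labor force = 128.45 million.
After the second change, unemployed falls and employed rises by 0.88; labor force unchanged → E = 124.07, U = 4.38, labor force = 128.45 million.
New unemployment rate = 4.38 / 128.45 = 3.41%.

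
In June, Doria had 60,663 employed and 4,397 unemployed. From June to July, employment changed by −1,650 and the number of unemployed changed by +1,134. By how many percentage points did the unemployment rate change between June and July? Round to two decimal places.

June: labor force = 60,663 + 4,397 = 65,060; u = 4,397/65,060 = 6.76%.
July: labor force = 59,013 + 5,531 = 64,544; u = 5,531/64,544 = 8.57%.
Change = 8.57% − 6.76% = +1.81 pp.

The unemployment rate changed by +1.81 percentage points.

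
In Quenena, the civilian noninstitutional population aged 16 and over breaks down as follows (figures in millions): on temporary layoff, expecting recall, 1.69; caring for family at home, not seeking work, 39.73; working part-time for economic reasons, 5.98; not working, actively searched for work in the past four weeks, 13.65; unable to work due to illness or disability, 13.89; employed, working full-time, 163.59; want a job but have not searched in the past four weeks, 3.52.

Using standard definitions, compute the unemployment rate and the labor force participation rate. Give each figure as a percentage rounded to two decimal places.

Employed = 5.98 + 163.59 = 169.57 million (anyone who worked, including part-time for economic reasons, counts as employed).
Unemployed = 1.69 + 13.65 = 15.34 million (jobless and actively searching, or on temporary layoff).
Labor force = 169.57 + 15.34 = 184.91 million.
Not in labor force = 39.73 + 13.89 + 3.52 = 57.14 million (those not working and not actively searching are outside the labor force — including those who want a job but have given up searching).
Civilian working-age population = 184.91 + 57.14 = 242.05 million.
Unemployment rate = 15.34 / 184.91 = 8.30%.
Labor force participation rate = 184.91 / 242.05 = 76.39%.

Unemployment rate ≈ 8.30%; labor force participation rate ≈ 76.39%.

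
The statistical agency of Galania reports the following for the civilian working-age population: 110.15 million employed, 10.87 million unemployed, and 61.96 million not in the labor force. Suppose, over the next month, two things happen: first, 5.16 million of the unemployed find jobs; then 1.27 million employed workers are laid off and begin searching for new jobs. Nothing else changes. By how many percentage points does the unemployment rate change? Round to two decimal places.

The unemployment rate changes by −3.21 percentage points.

Initially, labor force = 110.15 + 10.87 = 121.02 million, so u = 10.87/121.02 = 8.98%.
After the first change, unemployed falls and employed rises by 5.16; labor force unchanged → E = 115.31, U = 5.71, labor force = 121.02 million.
After the second change, employed falls and unemployed rises by 1.27; labor force unchanged → E = 114.04, U = 6.98, labor force = 121.02 million.
New unemployment rate = 6.98 / 121.02 = 5.77%.
Change = 5.77% − 8.98% = −3.21 percentage points.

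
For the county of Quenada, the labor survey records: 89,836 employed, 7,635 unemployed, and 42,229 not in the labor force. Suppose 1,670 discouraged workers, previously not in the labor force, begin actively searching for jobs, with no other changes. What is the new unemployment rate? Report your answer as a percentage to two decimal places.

Initially, labor force = 89,836 + 7,635 = 97,471, so u = 7,635/97,471 = 7.83%.
After the change, unemployed and labor force both rise by 1,670 → E = 89,836, U = 9,305, labor force = 99,141.
New unemployment rate = 9,305 / 99,141 = 9.39%.

New unemployment rate ≈ 9.39%.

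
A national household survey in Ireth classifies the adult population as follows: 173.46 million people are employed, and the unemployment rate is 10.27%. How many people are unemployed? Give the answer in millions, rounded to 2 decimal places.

About 19.85 million are unemployed.

Let U be the number unemployed. The labor force is E + U, and U/(E+U) = 0.1027.
So U = 0.1027 × 173.46 / (1 − 0.1027) = 17.8143 / 0.8973 ≈ 19.85 million.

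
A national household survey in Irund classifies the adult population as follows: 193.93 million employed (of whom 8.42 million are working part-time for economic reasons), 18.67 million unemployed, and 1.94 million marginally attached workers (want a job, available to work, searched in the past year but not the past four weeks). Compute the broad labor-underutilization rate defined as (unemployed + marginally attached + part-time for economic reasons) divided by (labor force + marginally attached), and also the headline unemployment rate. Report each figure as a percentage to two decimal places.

Labor force = 193.93 + 18.67 = 212.60 million.
Numerator = 18.67 + 1.94 + 8.42 = 29.03 million.
Denominator = 212.60 + 1.94 = 214.54 million.
Broad rate = 29.03 / 214.54 = 13.53%.
Headline unemployment rate = 18.67 / 212.60 = 8.78%.

Broad underutilization rate ≈ 13.53%; headline unemployment rate ≈ 8.78%.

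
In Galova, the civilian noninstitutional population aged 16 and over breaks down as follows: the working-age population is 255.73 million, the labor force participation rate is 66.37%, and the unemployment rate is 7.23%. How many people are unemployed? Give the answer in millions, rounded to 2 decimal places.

About 12.27 million are unemployed.

Labor force = 0.6637 × 255.73 = 169.73 million.
Unemployed = 0.0723 × 169.73 ≈ 12.27 million.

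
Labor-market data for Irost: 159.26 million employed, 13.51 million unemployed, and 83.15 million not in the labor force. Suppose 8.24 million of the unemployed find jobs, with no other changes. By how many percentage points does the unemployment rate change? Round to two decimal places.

Initially, labor force = 159.26 + 13.51 = 172.77 million, so u = 13.51/172.77 = 7.82%.
After the change, unemployed falls and employed rises by 8.24; labor force unchanged → E = 167.50, U = 5.27, labor force = 172.77 million.
New unemployment rate = 5.27 / 172.77 = 3.05%.
Change = 3.05% − 7.82% = −4.77 percentage points.

The unemployment rate changes by −4.77 percentage points.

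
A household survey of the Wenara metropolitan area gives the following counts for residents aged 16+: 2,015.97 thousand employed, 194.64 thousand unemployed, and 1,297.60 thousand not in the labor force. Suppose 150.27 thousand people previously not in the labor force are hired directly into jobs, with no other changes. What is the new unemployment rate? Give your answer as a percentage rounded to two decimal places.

New unemployment rate ≈ 8.24%.

Initially, labor force = 2,015.97 + 194.64 = 2,210.61 thousand, so u = 194.64/2,210.61 = 8.80%.
After the change, employed and labor force both rise by 150.27; unemployed unchanged → E = 2,166.24, U = 194.64, labor force = 2,360.88 thousand.
New unemployment rate = 194.64 / 2,360.88 = 8.24%.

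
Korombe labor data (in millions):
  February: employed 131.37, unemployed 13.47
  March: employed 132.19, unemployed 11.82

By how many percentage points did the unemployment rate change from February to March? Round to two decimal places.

The unemployment rate changed by −1.09 percentage points.

February: labor force = 131.37 + 13.47 = 144.84; u = 13.47/144.84 = 9.30%.
March: labor force = 132.19 + 11.82 = 144.01; u = 11.82/144.01 = 8.21%.
Change = 8.21% − 9.30% = −1.09 pp.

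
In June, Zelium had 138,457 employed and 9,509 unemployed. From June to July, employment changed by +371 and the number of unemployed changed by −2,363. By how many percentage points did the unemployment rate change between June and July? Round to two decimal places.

The unemployment rate changed by −1.53 percentage points.

June: labor force = 138,457 + 9,509 = 147,966; u = 9,509/147,966 = 6.43%.
July: labor force = 138,828 + 7,146 = 145,974; u = 7,146/145,974 = 4.90%.
Change = 4.90% − 6.43% = −1.53 pp.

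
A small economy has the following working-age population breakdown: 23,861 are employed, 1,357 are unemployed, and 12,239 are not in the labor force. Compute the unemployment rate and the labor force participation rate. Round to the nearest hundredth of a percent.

Unemployment rate ≈ 5.38%; labor force participation rate ≈ 67.33%.

Labor force = employed + unemployed = 23,861 + 1,357 = 25,218.
Working-age population = 25,218 + 12,239 = 37,457.
Unemployment rate = 1,357 / 25,218 = 5.38%.
Labor force participation rate = 25,218 / 37,457 = 67.33%.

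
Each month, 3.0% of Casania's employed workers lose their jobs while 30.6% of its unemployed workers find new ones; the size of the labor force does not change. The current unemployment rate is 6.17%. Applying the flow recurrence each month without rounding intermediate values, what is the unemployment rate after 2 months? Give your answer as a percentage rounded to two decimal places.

With a fixed labor force, u_{t+1} = u_t + s·(1−u_t) − f·u_t = u_t·(1−s−f) + s.
Here 1−s−f = 0.664 and s = 0.030.
u_1 = 0.061700 × 0.664 + 0.030 = 0.070969.
u_2 = 0.070969 × 0.664 + 0.030 = 0.077123.

Unemployment rate after two months ≈ 7.71%.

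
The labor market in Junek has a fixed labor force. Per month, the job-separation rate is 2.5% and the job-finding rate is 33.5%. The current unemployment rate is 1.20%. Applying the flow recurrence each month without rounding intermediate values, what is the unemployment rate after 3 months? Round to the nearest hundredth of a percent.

With a fixed labor force, u_{t+1} = u_t + s·(1−u_t) − f·u_t = u_t·(1−s−f) + s.
Here 1−s−f = 0.640 and s = 0.025.
u_1 = 0.012000 × 0.640 + 0.025 = 0.032680.
u_2 = 0.032680 × 0.640 + 0.025 = 0.045915.
u_3 = 0.045915 × 0.640 + 0.025 = 0.054386.

Unemployment rate after three months ≈ 5.44%.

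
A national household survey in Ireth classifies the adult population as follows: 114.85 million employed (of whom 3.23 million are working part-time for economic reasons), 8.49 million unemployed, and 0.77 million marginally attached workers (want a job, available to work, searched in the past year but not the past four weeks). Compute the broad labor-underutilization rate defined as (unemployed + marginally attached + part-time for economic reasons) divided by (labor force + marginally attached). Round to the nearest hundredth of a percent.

Labor force = 114.85 + 8.49 = 123.34 million.
Numerator = 8.49 + 0.77 + 3.23 = 12.49 million.
Denominator = 123.34 + 0.77 = 124.11 million.
Broad rate = 12.49 / 124.11 = 10.06%.

Broad underutilization rate ≈ 10.06%.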